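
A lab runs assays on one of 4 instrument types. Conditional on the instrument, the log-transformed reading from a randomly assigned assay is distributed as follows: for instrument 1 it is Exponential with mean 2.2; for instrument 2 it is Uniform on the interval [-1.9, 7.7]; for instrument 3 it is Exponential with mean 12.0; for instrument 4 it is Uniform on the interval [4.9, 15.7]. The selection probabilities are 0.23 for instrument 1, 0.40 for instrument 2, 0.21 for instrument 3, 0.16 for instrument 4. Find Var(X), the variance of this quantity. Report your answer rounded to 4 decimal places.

Per component, 1: μ=2.2, E[X²]=9.68; 2: μ=2.9, E[X²]=16.09; 3: μ=12, E[X²]=288; 4: μ=10.3, E[X²]=115.81.
E[X] = 0.23·2.2 + 0.4·2.9 + 0.21·12 + 0.16·10.3 = 5.834.
E[X²] = 0.23·9.68 + 0.4·16.09 + 0.21·288 + 0.16·115.81 = 87.672.
Var(X) = E[X²] − (E[X])² = 87.672 − 34.0356 = 53.6364.

53.6364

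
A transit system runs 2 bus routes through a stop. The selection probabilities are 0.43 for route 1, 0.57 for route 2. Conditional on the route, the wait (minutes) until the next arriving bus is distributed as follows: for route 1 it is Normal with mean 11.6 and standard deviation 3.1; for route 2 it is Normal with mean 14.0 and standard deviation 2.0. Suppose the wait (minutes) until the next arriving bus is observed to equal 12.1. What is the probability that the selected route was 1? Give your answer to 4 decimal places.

Likelihoods f(12.1 | ·): 1: 0.127028; 2: 0.12703.
Posterior ∝ prior × likelihood. Numerator for 1: 0.43·0.127028 = 0.054622.
Normalizing constant: 0.43·0.127028 + 0.57·0.12703 = 0.127029.
P(1 | observation) = 0.054622 / 0.127029 = 0.429997.

0.4300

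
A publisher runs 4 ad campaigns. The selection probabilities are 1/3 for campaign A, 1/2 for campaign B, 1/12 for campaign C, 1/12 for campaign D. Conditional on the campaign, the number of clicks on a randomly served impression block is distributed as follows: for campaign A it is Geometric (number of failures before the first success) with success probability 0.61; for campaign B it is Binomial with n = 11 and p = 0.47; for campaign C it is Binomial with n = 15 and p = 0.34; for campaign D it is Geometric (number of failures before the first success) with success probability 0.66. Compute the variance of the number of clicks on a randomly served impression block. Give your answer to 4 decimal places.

7.0882

Per component, A: μ=0.639344, E[X²]=1.45687; B: μ=5.17, E[X²]=29.469; C: μ=5.1, E[X²]=29.376; D: μ=0.515152, E[X²]=1.04591.
E[X] = 0.333333·0.639344 + 0.5·5.17 + 0.0833333·5.1 + 0.0833333·0.515152 = 3.26604.
E[X²] = 0.333333·1.45687 + 0.5·29.469 + 0.0833333·29.376 + 0.0833333·1.04591 = 17.7553.
Var(X) = E[X²] − (E[X])² = 17.7553 − 10.667 = 7.08824.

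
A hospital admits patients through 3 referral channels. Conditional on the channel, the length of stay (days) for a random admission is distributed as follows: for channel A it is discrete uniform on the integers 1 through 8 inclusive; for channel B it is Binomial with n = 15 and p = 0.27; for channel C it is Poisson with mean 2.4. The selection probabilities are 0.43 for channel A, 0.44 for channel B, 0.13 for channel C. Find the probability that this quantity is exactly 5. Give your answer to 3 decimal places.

0.143

Conditional on each channel, P(X = 5): A: 0.125; B: 0.185184; C: 0.0601961.
By total probability, P(X = 5) = 0.43·0.125 + 0.44·0.185184 + 0.13·0.0601961 = 0.143056.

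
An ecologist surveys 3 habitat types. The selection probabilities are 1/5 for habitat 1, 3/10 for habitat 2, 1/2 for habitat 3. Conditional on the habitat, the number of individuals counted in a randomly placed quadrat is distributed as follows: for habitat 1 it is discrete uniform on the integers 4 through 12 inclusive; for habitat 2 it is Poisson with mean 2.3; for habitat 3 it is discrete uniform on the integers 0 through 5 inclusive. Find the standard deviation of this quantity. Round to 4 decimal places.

2.9090

Per component, 1: μ=8, E[X²]=70.6667; 2: μ=2.3, E[X²]=7.59; 3: μ=2.5, E[X²]=9.16667.
E[X] = 0.2·8 + 0.3·2.3 + 0.5·2.5 = 3.54.
E[X²] = 0.2·70.6667 + 0.3·7.59 + 0.5·9.16667 = 20.9937.
Var(X) = E[X²] − (E[X])² = 20.9937 − 12.5316 = 8.46207.
SD(X) = √8.46207 = 2.90896.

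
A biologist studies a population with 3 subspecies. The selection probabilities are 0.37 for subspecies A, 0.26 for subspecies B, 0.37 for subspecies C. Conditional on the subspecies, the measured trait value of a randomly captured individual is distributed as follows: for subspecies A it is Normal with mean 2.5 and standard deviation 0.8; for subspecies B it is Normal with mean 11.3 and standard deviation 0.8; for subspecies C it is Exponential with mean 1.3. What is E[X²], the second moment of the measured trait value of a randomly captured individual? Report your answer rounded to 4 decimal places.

For each component E[X²] = Var + (mean)², giving A: 6.89; B: 128.33; C: 3.38.
Overall E[X²] = 0.37·6.89 + 0.26·128.33 + 0.37·3.38 = 37.1657.

37.1657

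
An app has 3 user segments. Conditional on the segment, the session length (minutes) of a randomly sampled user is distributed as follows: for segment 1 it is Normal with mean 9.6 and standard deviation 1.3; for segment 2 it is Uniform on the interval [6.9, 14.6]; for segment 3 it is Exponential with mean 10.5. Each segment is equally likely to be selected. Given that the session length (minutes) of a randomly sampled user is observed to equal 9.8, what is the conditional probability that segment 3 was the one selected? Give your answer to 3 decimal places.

Likelihoods f(9.8 | ·): 1: 0.303268; 2: 0.12987; 3: 0.0374515.
Posterior ∝ prior × likelihood. Numerator for 3: 0.333333·0.0374515 = 0.0124838.
Normalizing constant: 0.333333·0.303268 + 0.333333·0.12987 + 0.333333·0.0374515 = 0.156863.
P(3 | observation) = 0.0124838 / 0.156863 = 0.0795841.

0.080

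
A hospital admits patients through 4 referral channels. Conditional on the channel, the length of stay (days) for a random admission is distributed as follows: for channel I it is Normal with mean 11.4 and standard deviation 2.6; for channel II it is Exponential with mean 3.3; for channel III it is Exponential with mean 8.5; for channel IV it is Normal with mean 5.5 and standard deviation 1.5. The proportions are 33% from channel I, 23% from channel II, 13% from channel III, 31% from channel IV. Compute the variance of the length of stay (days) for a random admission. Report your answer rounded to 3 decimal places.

25.243

Per component, I: μ=11.4, E[X²]=136.72; II: μ=3.3, E[X²]=21.78; III: μ=8.5, E[X²]=144.5; IV: μ=5.5, E[X²]=32.5.
E[X] = 0.33·11.4 + 0.23·3.3 + 0.13·8.5 + 0.31·5.5 = 7.331.
E[X²] = 0.33·136.72 + 0.23·21.78 + 0.13·144.5 + 0.31·32.5 = 78.987.
Var(X) = E[X²] − (E[X])² = 78.987 − 53.7436 = 25.2434.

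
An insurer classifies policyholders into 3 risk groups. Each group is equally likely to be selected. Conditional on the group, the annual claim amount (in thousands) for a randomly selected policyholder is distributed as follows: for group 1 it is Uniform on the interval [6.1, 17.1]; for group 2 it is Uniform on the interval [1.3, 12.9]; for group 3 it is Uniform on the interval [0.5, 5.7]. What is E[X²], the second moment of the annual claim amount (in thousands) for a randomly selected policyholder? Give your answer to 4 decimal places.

72.7100

For each component E[X²] = Var + (mean)², giving 1: 144.643; 2: 61.6233; 3: 11.8633.
Overall E[X²] = 0.333333·144.643 + 0.333333·61.6233 + 0.333333·11.8633 = 72.71.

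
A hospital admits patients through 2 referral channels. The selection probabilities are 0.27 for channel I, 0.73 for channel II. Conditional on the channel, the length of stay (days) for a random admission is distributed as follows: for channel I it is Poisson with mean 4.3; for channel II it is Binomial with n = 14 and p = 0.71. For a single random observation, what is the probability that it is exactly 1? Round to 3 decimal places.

0.016

Conditional on each channel, P(X = 1): I: 0.0583448; II: 1.01991e-06.
By total probability, P(X = 1) = 0.27·0.0583448 + 0.73·1.01991e-06 = 0.0157538.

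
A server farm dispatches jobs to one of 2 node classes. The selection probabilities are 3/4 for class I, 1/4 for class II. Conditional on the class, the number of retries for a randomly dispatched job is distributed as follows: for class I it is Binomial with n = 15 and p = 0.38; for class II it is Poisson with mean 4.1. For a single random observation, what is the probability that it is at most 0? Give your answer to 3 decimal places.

Conditional on each class, P(X ≤ 0): I: 0.00076891; II: 0.0165727.
By total probability, P(X ≤ 0) = 0.75·0.00076891 + 0.25·0.0165727 = 0.00471985.

0.005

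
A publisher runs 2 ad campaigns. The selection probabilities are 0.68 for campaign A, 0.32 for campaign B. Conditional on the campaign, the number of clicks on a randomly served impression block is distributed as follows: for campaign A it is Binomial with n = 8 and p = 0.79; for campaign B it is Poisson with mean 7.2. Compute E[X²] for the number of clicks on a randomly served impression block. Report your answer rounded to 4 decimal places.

For each component E[X²] = Var + (mean)², giving A: 41.2696; B: 59.04.
Overall E[X²] = 0.68·41.2696 + 0.32·59.04 = 46.9561.

46.9561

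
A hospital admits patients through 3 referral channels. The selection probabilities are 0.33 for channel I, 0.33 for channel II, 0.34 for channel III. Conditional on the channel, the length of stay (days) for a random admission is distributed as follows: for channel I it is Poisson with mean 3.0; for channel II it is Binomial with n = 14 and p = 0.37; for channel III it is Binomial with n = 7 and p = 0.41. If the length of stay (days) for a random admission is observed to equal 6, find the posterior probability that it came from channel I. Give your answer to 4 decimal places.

Likelihoods P(X=6 | ·): I: 0.0504094; II: 0.191201; III: 0.0196179.
Posterior ∝ prior × likelihood. Numerator for I: 0.33·0.0504094 = 0.0166351.
Normalizing constant: 0.33·0.0504094 + 0.33·0.191201 + 0.34·0.0196179 = 0.0864015.
P(I | observation) = 0.0166351 / 0.0864015 = 0.192533.

0.1925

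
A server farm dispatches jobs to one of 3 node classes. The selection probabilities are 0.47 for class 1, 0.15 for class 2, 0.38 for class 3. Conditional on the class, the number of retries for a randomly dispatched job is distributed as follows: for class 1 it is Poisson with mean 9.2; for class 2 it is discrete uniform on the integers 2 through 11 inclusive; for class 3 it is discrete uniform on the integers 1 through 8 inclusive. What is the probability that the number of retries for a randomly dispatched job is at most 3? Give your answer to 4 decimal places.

Conditional on each class, P(X ≤ 3): 1: 0.0184196; 2: 0.2; 3: 0.375.
By total probability, P(X ≤ 3) = 0.47·0.0184196 + 0.15·0.2 + 0.38·0.375 = 0.181157.

0.1812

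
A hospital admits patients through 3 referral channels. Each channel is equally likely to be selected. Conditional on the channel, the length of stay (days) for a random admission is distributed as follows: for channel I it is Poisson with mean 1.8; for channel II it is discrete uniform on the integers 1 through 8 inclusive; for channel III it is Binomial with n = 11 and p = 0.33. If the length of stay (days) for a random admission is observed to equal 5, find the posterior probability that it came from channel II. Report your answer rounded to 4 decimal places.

0.3974

Likelihoods P(X=5 | ·): I: 0.0260286; II: 0.125; III: 0.163554.
Posterior ∝ prior × likelihood. Numerator for II: 0.333333·0.125 = 0.0416667.
Normalizing constant: 0.333333·0.0260286 + 0.333333·0.125 + 0.333333·0.163554 = 0.104861.
P(II | observation) = 0.0416667 / 0.104861 = 0.397352.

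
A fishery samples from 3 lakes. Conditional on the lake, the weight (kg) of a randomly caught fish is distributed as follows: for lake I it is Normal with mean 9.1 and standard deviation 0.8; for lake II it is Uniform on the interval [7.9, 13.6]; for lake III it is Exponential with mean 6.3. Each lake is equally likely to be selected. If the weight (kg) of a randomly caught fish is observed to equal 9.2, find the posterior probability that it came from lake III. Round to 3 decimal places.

Likelihoods f(9.2 | ·): I: 0.494797; II: 0.175439; III: 0.0368512.
Posterior ∝ prior × likelihood. Numerator for III: 0.333333·0.0368512 = 0.0122837.
Normalizing constant: 0.333333·0.494797 + 0.333333·0.175439 + 0.333333·0.0368512 = 0.235696.
P(III | observation) = 0.0122837 / 0.235696 = 0.0521169.

0.052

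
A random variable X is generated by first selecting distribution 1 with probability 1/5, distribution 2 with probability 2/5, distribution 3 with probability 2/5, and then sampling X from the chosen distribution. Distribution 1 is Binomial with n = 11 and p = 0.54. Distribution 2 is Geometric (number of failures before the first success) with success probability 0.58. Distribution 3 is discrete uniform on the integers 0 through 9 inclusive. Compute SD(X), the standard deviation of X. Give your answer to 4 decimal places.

Per component, 1: μ=5.94, E[X²]=38.016; 2: μ=0.724138, E[X²]=1.77289; 3: μ=4.5, E[X²]=28.5.
E[X] = 0.2·5.94 + 0.4·0.724138 + 0.4·4.5 = 3.27766.
E[X²] = 0.2·38.016 + 0.4·1.77289 + 0.4·28.5 = 19.7124.
Var(X) = E[X²] − (E[X])² = 19.7124 − 10.743 = 8.96933.
SD(X) = √8.96933 = 2.99488.

2.9949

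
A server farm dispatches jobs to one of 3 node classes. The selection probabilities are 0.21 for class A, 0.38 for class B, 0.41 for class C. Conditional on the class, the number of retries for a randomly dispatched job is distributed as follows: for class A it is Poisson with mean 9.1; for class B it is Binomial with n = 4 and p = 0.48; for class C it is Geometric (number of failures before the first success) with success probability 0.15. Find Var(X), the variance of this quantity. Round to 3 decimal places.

25.095

Per component, A: μ=9.1, E[X²]=91.91; B: μ=1.92, E[X²]=4.6848; C: μ=5.66667, E[X²]=69.8889.
E[X] = 0.21·9.1 + 0.38·1.92 + 0.41·5.66667 = 4.96393.
E[X²] = 0.21·91.91 + 0.38·4.6848 + 0.41·69.8889 = 49.7358.
Var(X) = E[X²] − (E[X])² = 49.7358 − 24.6406 = 25.0951.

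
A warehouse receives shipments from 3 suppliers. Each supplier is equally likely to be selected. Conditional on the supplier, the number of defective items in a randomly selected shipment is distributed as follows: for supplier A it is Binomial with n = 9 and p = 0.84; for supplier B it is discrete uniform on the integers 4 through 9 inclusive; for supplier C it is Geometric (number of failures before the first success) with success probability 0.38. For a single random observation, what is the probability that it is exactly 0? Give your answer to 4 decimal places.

Conditional on each supplier, P(X = 0): A: 6.87195e-08; B: 0; C: 0.38.
By total probability, P(X = 0) = 0.333333·6.87195e-08 + 0.333333·0 + 0.333333·0.38 = 0.126667.

0.1267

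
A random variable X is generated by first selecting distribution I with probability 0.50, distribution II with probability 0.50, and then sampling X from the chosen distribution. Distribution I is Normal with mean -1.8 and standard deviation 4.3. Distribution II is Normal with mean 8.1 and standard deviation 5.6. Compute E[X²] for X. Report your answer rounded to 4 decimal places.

59.3500

For each component E[X²] = Var + (mean)², giving I: 21.73; II: 96.97.
Overall E[X²] = 0.5·21.73 + 0.5·96.97 = 59.35.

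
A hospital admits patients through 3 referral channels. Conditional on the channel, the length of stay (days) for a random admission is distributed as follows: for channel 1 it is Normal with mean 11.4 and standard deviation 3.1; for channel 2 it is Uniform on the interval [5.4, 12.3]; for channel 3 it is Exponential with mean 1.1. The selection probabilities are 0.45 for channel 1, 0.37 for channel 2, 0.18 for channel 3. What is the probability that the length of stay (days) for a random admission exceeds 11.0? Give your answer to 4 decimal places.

0.3178

Conditional on each channel, P(X > 11.0): 1: 0.551334; 2: 0.188406; 3: 4.53999e-05.
By total probability, P(X > 11.0) = 0.45·0.551334 + 0.37·0.188406 + 0.18·4.53999e-05 = 0.317819.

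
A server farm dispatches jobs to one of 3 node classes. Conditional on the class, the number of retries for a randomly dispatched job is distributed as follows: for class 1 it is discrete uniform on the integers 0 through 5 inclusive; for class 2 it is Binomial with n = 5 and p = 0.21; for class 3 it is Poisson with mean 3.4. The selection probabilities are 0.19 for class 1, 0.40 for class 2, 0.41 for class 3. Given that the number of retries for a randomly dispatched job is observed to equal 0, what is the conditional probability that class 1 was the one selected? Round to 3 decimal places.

Likelihoods P(X=0 | ·): 1: 0.166667; 2: 0.307706; 3: 0.0333733.
Posterior ∝ prior × likelihood. Numerator for 1: 0.19·0.166667 = 0.0316667.
Normalizing constant: 0.19·0.166667 + 0.4·0.307706 + 0.41·0.0333733 = 0.168432.
P(1 | observation) = 0.0316667 / 0.168432 = 0.188009.

0.188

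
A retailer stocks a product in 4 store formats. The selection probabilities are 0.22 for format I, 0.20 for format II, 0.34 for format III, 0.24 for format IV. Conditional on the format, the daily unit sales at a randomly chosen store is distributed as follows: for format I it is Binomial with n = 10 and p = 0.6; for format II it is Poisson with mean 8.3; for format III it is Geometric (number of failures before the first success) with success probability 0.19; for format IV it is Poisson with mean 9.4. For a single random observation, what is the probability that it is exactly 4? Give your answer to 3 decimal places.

0.069

Conditional on each format, P(X = 4): I: 0.111477; II: 0.0491425; III: 0.0817888; IV: 0.0269111.
By total probability, P(X = 4) = 0.22·0.111477 + 0.2·0.0491425 + 0.34·0.0817888 + 0.24·0.0269111 = 0.0686202.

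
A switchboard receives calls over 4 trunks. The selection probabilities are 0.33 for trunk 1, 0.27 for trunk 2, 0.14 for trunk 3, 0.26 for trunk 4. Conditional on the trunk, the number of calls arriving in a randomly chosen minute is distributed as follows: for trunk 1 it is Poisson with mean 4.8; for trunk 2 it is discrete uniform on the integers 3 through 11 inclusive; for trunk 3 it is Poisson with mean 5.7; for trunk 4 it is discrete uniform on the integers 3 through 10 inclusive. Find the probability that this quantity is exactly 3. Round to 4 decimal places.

Conditional on each trunk, P(X = 3): 1: 0.151691; 2: 0.111111; 3: 0.103275; 4: 0.125.
By total probability, P(X = 3) = 0.33·0.151691 + 0.27·0.111111 + 0.14·0.103275 + 0.26·0.125 = 0.127016.

0.1270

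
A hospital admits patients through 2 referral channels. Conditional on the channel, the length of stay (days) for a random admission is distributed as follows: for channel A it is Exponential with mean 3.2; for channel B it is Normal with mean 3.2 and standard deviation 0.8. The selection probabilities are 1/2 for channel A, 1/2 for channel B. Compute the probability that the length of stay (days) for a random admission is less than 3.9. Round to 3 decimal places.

Conditional on each channel, P(X < 3.9): A: 0.704401; B: 0.809213.
By total probability, P(X < 3.9) = 0.5·0.704401 + 0.5·0.809213 = 0.756807.

0.757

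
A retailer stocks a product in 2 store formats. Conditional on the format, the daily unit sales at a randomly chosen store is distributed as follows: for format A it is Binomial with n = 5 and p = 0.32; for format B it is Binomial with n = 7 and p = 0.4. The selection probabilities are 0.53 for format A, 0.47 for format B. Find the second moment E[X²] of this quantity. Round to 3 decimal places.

6.408

For each component E[X²] = Var + (mean)², giving A: 3.648; B: 9.52.
Overall E[X²] = 0.53·3.648 + 0.47·9.52 = 6.40784.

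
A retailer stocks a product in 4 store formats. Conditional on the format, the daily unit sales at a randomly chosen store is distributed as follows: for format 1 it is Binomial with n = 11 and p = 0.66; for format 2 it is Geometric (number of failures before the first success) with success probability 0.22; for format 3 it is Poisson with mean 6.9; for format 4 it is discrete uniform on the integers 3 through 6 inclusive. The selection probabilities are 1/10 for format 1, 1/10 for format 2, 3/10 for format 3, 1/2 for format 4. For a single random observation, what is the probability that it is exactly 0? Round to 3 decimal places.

Conditional on each format, P(X = 0): 1: 7.01888e-06; 2: 0.22; 3: 0.00100779; 4: 0.
By total probability, P(X = 0) = 0.1·7.01888e-06 + 0.1·0.22 + 0.3·0.00100779 + 0.5·0 = 0.022303.

0.022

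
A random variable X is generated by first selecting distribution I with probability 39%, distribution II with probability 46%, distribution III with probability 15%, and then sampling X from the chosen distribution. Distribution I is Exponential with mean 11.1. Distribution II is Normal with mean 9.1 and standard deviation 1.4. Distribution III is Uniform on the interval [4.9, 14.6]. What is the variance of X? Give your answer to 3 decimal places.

50.983

Per component, I: μ=11.1, E[X²]=246.42; II: μ=9.1, E[X²]=84.77; III: μ=9.75, E[X²]=102.903.
E[X] = 0.39·11.1 + 0.46·9.1 + 0.15·9.75 = 9.9775.
E[X²] = 0.39·246.42 + 0.46·84.77 + 0.15·102.903 = 150.533.
Var(X) = E[X²] − (E[X])² = 150.533 − 99.5505 = 50.983.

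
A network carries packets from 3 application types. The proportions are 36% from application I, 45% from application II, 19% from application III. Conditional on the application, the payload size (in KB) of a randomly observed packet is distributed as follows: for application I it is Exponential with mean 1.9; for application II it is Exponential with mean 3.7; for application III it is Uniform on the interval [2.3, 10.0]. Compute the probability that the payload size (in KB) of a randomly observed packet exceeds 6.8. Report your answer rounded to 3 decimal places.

0.161

Conditional on each application, P(X > 6.8): I: 0.0279051; II: 0.159161; III: 0.415584.
By total probability, P(X > 6.8) = 0.36·0.0279051 + 0.45·0.159161 + 0.19·0.415584 = 0.160629.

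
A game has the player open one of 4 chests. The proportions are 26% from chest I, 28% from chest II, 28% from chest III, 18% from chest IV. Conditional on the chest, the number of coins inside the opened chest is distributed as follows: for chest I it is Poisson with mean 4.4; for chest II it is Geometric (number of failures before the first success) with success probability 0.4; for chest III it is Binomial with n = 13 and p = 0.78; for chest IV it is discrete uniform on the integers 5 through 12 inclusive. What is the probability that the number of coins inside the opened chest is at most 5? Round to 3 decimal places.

0.477

Conditional on each chest, P(X ≤ 5): I: 0.719912; II: 0.953344; III: 0.00239754; IV: 0.125.
By total probability, P(X ≤ 5) = 0.26·0.719912 + 0.28·0.953344 + 0.28·0.00239754 + 0.18·0.125 = 0.477285.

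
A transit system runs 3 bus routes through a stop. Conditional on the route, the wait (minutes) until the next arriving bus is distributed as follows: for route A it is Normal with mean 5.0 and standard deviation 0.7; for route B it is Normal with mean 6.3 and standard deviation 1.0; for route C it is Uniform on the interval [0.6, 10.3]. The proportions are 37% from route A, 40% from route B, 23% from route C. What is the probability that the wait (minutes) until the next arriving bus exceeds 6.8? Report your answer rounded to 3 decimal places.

Conditional on each route, P(X > 6.8): A: 0.005064; B: 0.308538; C: 0.360825.
By total probability, P(X > 6.8) = 0.37·0.005064 + 0.4·0.308538 + 0.23·0.360825 = 0.208278.

0.208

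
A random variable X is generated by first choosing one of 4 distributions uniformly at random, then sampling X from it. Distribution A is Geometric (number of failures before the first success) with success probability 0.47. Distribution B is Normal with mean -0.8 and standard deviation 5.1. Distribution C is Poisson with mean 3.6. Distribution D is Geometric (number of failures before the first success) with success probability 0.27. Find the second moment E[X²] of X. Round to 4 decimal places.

For each component E[X²] = Var + (mean)², giving A: 3.67089; B: 26.65; C: 16.56; D: 17.3237.
Overall E[X²] = 0.25·3.67089 + 0.25·26.65 + 0.25·16.56 + 0.25·17.3237 = 16.0512.

16.0512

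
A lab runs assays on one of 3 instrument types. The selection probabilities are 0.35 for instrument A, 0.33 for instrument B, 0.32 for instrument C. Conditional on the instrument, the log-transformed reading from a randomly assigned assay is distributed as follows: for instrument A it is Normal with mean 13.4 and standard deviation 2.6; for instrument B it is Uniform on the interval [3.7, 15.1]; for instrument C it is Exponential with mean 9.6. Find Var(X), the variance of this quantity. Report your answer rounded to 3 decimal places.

38.901

Per component, A: μ=13.4, E[X²]=186.32; B: μ=9.4, E[X²]=99.19; C: μ=9.6, E[X²]=184.32.
E[X] = 0.35·13.4 + 0.33·9.4 + 0.32·9.6 = 10.864.
E[X²] = 0.35·186.32 + 0.33·99.19 + 0.32·184.32 = 156.927.
Var(X) = E[X²] − (E[X])² = 156.927 − 118.026 = 38.9006.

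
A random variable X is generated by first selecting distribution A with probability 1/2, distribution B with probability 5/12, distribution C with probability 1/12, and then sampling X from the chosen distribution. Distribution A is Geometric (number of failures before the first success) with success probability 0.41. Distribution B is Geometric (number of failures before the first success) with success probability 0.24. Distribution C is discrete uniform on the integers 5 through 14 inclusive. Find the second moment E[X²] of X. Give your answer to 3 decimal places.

For each component E[X²] = Var + (mean)², giving A: 5.58061; B: 23.2222; C: 98.5.
Overall E[X²] = 0.5·5.58061 + 0.416667·23.2222 + 0.0833333·98.5 = 20.6746.

20.675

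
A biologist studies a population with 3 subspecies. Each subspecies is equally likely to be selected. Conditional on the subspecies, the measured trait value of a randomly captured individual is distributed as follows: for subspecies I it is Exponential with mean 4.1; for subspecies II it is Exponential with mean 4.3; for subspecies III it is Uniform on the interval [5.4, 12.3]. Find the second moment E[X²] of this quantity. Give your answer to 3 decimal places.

For each component E[X²] = Var + (mean)², giving I: 33.62; II: 36.98; III: 82.29.
Overall E[X²] = 0.333333·33.62 + 0.333333·36.98 + 0.333333·82.29 = 50.9633.

50.963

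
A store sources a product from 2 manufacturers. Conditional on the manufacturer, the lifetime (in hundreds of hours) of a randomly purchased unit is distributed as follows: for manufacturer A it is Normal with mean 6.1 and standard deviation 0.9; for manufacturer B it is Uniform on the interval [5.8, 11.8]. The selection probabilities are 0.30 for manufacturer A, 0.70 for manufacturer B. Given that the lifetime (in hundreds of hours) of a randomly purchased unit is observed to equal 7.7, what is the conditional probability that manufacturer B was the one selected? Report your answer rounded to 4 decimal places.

0.8099

Likelihoods f(7.7 | ·): A: 0.0912799; B: 0.166667.
Posterior ∝ prior × likelihood. Numerator for B: 0.7·0.166667 = 0.116667.
Normalizing constant: 0.3·0.0912799 + 0.7·0.166667 = 0.144051.
P(B | observation) = 0.116667 / 0.144051 = 0.8099.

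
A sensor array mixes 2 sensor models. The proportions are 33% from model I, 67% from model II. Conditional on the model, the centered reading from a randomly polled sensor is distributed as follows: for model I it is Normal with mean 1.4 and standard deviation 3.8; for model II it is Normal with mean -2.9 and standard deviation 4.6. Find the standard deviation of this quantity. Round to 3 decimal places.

4.799

Per component, I: μ=1.4, E[X²]=16.4; II: μ=-2.9, E[X²]=29.57.
E[X] = 0.33·1.4 + 0.67·-2.9 = -1.481.
E[X²] = 0.33·16.4 + 0.67·29.57 = 25.2239.
Var(X) = E[X²] − (E[X])² = 25.2239 − 2.19336 = 23.0305.
SD(X) = √23.0305 = 4.79901.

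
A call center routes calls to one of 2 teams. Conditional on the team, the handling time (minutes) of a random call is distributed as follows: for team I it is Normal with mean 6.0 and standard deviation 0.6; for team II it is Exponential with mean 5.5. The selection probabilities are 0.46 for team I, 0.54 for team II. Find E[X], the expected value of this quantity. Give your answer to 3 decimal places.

5.730

Component means — I: 6; II: 5.5.
E[X] = 0.46·6 + 0.54·5.5 = 5.73.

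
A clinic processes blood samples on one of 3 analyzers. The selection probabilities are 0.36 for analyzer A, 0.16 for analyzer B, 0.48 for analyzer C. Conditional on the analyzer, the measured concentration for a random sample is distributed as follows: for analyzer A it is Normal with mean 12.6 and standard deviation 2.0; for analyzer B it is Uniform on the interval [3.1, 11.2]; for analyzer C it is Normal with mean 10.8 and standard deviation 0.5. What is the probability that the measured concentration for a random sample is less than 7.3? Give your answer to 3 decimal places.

0.084

Conditional on each analyzer, P(X < 7.3): A: 0.00402459; B: 0.518519; C: 1.27981e-12.
By total probability, P(X < 7.3) = 0.36·0.00402459 + 0.16·0.518519 + 0.48·1.27981e-12 = 0.0844118.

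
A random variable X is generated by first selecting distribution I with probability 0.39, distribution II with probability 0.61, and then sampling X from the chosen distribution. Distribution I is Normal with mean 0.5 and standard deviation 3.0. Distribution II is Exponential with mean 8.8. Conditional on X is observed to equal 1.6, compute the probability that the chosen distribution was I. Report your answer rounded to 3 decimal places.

Likelihoods f(1.6 | ·): I: 0.124335; II: 0.0947446.
Posterior ∝ prior × likelihood. Numerator for I: 0.39·0.124335 = 0.0484908.
Normalizing constant: 0.39·0.124335 + 0.61·0.0947446 = 0.106285.
P(I | observation) = 0.0484908 / 0.106285 = 0.456233.

0.456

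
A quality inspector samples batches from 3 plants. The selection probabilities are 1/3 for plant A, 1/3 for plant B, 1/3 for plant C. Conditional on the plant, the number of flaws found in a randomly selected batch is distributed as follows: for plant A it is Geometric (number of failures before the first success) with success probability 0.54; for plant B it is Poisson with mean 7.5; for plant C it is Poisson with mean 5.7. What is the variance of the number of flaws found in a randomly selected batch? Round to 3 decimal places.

12.808

Per component, A: μ=0.851852, E[X²]=2.30316; B: μ=7.5, E[X²]=63.75; C: μ=5.7, E[X²]=38.19.
E[X] = 0.333333·0.851852 + 0.333333·7.5 + 0.333333·5.7 = 4.68395.
E[X²] = 0.333333·2.30316 + 0.333333·63.75 + 0.333333·38.19 = 34.7477.
Var(X) = E[X²] − (E[X])² = 34.7477 − 21.9394 = 12.8083.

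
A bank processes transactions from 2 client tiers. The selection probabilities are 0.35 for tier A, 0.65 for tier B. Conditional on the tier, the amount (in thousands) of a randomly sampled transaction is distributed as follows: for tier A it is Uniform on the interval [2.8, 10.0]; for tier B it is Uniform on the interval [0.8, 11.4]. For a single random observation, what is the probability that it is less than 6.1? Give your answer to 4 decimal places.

Conditional on each tier, P(X < 6.1): A: 0.458333; B: 0.5.
By total probability, P(X < 6.1) = 0.35·0.458333 + 0.65·0.5 = 0.485417.

0.4854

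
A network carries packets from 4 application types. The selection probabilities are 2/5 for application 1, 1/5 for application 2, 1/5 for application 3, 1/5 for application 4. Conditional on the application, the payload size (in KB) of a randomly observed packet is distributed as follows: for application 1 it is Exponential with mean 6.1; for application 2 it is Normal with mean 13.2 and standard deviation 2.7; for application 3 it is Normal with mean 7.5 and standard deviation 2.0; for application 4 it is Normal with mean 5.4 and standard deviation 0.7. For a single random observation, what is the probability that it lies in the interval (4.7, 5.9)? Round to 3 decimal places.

Conditional on each application, P(4.7 < X < 5.9): 1: 0.0826444; 2: 0.00260703; 3: 0.131099; 4: 0.603819.
By total probability, P(4.7 < X < 5.9) = 0.4·0.0826444 + 0.2·0.00260703 + 0.2·0.131099 + 0.2·0.603819 = 0.180563.

0.181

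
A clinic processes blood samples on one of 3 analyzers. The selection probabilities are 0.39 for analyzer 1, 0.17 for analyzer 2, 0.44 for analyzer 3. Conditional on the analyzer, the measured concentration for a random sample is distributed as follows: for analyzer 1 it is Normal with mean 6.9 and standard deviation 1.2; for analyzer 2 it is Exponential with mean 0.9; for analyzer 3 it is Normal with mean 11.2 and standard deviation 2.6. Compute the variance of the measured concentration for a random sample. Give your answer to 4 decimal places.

Per component, 1: μ=6.9, E[X²]=49.05; 2: μ=0.9, E[X²]=1.62; 3: μ=11.2, E[X²]=132.2.
E[X] = 0.39·6.9 + 0.17·0.9 + 0.44·11.2 = 7.772.
E[X²] = 0.39·49.05 + 0.17·1.62 + 0.44·132.2 = 77.5729.
Var(X) = E[X²] − (E[X])² = 77.5729 − 60.404 = 17.1689.

17.1689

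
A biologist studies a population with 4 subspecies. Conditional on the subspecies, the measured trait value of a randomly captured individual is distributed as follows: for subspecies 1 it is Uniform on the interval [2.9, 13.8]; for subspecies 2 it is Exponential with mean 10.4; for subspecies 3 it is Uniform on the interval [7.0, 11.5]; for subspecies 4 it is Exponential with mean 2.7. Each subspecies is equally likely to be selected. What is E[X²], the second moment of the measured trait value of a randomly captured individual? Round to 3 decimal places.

99.443

For each component E[X²] = Var + (mean)², giving 1: 79.6233; 2: 216.32; 3: 87.25; 4: 14.58.
Overall E[X²] = 0.25·79.6233 + 0.25·216.32 + 0.25·87.25 + 0.25·14.58 = 99.4433.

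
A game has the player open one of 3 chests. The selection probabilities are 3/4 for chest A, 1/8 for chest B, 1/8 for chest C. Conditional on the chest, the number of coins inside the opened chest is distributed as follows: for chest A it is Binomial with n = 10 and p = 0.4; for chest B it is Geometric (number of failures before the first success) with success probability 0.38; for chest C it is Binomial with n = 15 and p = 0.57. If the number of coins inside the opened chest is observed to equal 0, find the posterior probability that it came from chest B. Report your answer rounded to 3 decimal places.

Likelihoods P(X=0 | ·): A: 0.00604662; B: 0.38; C: 3.17707e-06.
Posterior ∝ prior × likelihood. Numerator for B: 0.125·0.38 = 0.0475.
Normalizing constant: 0.75·0.00604662 + 0.125·0.38 + 0.125·3.17707e-06 = 0.0520354.
P(B | observation) = 0.0475 / 0.0520354 = 0.912841.

0.913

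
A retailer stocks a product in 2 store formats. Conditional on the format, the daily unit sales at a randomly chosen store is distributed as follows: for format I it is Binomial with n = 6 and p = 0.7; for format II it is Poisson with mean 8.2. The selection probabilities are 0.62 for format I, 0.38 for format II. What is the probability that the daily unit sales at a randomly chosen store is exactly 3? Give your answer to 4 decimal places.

Conditional on each format, P(X = 3): I: 0.18522; II: 0.0252392.
By total probability, P(X = 3) = 0.62·0.18522 + 0.38·0.0252392 = 0.124427.

0.1244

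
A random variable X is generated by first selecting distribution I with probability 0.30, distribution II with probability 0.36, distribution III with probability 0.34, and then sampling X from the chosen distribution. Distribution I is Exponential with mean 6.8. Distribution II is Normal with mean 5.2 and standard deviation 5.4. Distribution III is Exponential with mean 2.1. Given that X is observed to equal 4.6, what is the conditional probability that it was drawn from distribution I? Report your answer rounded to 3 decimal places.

Likelihoods f(4.6 | ·): I: 0.0747659; II: 0.0734236; III: 0.0532683.
Posterior ∝ prior × likelihood. Numerator for I: 0.3·0.0747659 = 0.0224298.
Normalizing constant: 0.3·0.0747659 + 0.36·0.0734236 + 0.34·0.0532683 = 0.0669735.
P(I | observation) = 0.0224298 / 0.0669735 = 0.334905.

0.335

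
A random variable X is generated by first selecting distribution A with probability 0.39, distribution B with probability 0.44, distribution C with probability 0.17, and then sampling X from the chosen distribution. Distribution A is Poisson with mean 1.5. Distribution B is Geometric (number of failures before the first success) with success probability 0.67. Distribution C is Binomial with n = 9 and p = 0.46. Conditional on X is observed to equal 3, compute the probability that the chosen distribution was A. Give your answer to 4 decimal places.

0.5207

Likelihoods P(X=3 | ·): A: 0.125511; B: 0.0240778; C: 0.202729.
Posterior ∝ prior × likelihood. Numerator for A: 0.39·0.125511 = 0.0489492.
Normalizing constant: 0.39·0.125511 + 0.44·0.0240778 + 0.17·0.202729 = 0.0940073.
P(A | observation) = 0.0489492 / 0.0940073 = 0.520696.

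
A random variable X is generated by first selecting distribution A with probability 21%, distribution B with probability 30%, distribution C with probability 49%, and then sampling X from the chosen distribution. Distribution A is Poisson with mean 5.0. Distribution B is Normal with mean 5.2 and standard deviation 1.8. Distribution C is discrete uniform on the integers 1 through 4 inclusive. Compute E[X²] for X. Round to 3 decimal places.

19.059

For each component E[X²] = Var + (mean)², giving A: 30; B: 30.28; C: 7.5.
Overall E[X²] = 0.21·30 + 0.3·30.28 + 0.49·7.5 = 19.059.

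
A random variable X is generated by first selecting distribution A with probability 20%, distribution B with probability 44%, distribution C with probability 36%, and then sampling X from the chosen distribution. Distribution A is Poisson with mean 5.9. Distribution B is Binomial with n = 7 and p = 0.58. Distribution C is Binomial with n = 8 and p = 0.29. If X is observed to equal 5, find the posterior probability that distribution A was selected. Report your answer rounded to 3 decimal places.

Likelihoods P(X=5 | ·): A: 0.163208; B: 0.243141; C: 0.0411105.
Posterior ∝ prior × likelihood. Numerator for A: 0.2·0.163208 = 0.0326416.
Normalizing constant: 0.2·0.163208 + 0.44·0.243141 + 0.36·0.0411105 = 0.154423.
P(A | observation) = 0.0326416 / 0.154423 = 0.211377.

0.211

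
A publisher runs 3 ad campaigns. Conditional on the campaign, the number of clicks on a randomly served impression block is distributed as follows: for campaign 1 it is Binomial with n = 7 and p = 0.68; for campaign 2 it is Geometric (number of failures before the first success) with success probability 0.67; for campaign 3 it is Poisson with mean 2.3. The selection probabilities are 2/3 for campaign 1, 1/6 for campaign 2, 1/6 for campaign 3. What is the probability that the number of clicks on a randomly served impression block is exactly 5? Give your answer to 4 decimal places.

0.2178

Conditional on each campaign, P(X = 5): 1: 0.312654; 2: 0.00262207; 3: 0.053775.
By total probability, P(X = 5) = 0.666667·0.312654 + 0.166667·0.00262207 + 0.166667·0.053775 = 0.217835.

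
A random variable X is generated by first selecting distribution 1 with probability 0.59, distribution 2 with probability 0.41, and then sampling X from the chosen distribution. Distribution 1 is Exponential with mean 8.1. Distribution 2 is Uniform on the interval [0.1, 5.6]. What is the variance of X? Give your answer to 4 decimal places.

46.4108

Per component, 1: μ=8.1, E[X²]=131.22; 2: μ=2.85, E[X²]=10.6433.
E[X] = 0.59·8.1 + 0.41·2.85 = 5.9475.
E[X²] = 0.59·131.22 + 0.41·10.6433 = 81.7836.
Var(X) = E[X²] − (E[X])² = 81.7836 − 35.3728 = 46.4108.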